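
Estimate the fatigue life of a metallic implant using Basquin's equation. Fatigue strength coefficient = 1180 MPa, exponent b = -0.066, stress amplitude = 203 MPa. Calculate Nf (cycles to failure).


sigma_a = sigma_f' * (2Nf)^b
2Nf = (sigma_a/sigma_f')^(1/b)
2Nf = (203/1180)^(1/-0.066)
2Nf = 3.8159757e+11
Nf = 1.9080e+11


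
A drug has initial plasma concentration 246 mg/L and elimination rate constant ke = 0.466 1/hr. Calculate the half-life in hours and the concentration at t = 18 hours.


t_half = ln(2) / ke = 0.693147 / 0.466 = 1.487 hr
C(t) = C0 * exp(-ke*t) = 246 * exp(-0.466*18)
C(18) = 0.05599 mg/L


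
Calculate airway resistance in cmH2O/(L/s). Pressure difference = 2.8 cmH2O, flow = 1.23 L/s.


R = dP / flow
R = 2.8 / 1.23
R = 2.276 cmH2O/(L/s)


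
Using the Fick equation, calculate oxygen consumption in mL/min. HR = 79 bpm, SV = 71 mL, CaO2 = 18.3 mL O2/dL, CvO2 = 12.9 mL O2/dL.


CO = HR*SV = 79*71/1000 = 5.609 L/min
a-v O2 diff = 18.3 - 12.9 = 5.4 mL/dL
VO2 = CO * (CaO2-CvO2) * 10 dL/L
VO2 = 5.609 * 5.4 * 10
VO2 = 302.9 mL/min


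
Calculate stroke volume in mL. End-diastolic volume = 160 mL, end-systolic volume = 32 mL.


SV = EDV - ESV
SV = 160 - 32
SV = 128 mL


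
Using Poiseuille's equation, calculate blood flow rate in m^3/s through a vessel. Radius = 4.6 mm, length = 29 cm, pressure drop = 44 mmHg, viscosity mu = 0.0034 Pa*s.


Q = pi*r^4*dP / (8*mu*L)
r = 0.0046 m, L = 0.29 m
dP = 44 mmHg = 5866.168 Pa
Q = 0.001046 m^3/s


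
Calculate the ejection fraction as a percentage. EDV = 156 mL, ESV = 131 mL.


SV = EDV - ESV = 156 - 131 = 25 mL
EF = SV/EDV * 100 = 25/156 * 100
EF = 16.03%


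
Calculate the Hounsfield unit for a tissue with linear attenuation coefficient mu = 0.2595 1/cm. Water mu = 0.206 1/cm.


HU = ((mu_tissue - mu_water) / mu_water) * 1000
HU = ((0.2595 - 0.206) / 0.206) * 1000
HU = 259.7


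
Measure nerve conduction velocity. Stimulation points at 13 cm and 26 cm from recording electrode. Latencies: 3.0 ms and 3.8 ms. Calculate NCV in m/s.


Distance = (26 - 13) / 100 = 0.13 m
dt = (3.8 - 3.0) / 1000 = 8.0000e-04 s
NCV = dist / dt = 162.5 m/s


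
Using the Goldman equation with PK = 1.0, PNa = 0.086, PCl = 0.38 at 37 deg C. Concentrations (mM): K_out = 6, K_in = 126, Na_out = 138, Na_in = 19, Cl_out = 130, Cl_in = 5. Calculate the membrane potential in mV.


Vm = (RT/F)*ln((PK*Ko + PNa*Nao + PCl*Cli)/(PK*Ki + PNa*Nai + PCl*Clo))
Numer = 19.768, Denom = 177.034
Vm = -58.59 mV


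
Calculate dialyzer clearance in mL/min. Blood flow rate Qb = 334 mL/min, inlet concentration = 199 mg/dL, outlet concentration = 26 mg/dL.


K = Qb * (Cb_in - Cb_out) / Cb_in
K = 334 * (199 - 26) / 199
K = 290.4 mL/min


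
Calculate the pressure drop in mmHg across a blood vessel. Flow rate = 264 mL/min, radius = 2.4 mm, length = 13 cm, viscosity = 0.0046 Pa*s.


dP = 8*mu*L*Q / (pi*r^4)
Q = 264 mL/min = 4.4e-06 m^3/s
dP = 201.952 Pa = 201.952 / 133.322 mmHg = 1.515 mmHg


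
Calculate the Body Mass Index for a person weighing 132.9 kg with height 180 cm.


BMI = weight / height^2
height = 180 cm = 1.8 m
BMI = 132.9 / 1.8^2
BMI = 41.02 kg/m^2


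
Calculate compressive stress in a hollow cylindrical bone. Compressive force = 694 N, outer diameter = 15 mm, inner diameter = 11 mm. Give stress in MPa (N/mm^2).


A = pi*(r_o^2 - r_i^2)
r_o = 7.5 mm, r_i = 5.5 mm
A = 81.6814 mm^2
sigma = F/A = 694 / 81.6814
sigma = 8.496 MPa


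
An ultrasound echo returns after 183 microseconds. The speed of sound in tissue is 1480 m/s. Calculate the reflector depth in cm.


depth = c * t / 2
t = 183 us = 1.8300e-04 s
depth = 1480 * 1.8300e-04 / 2
depth = 0.13542 m = 13.542 cm


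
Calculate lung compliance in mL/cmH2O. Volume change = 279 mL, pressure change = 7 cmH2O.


C = dV / dP
C = 279 / 7
C = 39.86 mL/cmH2O


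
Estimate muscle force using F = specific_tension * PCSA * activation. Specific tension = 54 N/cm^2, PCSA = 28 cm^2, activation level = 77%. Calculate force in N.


F = sigma * PCSA * activation
F = 54 * 28 * 0.77
F = 1164 N


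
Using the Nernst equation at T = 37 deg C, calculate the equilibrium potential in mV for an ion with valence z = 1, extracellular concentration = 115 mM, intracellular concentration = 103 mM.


E = (RT/(zF)) * ln(C_out/C_in)
T = 37 + 273.15 = 310.15 K
E = (8.314 * 310.15 / (1 * 96485)) * ln(115/103)
E = 2.945 mV


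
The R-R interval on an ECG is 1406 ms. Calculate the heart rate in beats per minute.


HR = 60 / RR_interval(s)
RR = 1406 ms = 1.406 s
HR = 60 / 1.406 = 42.67 bpm


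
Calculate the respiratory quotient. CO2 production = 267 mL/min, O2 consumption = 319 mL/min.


RQ = VCO2 / VO2
RQ = 267 / 319
RQ = 0.837


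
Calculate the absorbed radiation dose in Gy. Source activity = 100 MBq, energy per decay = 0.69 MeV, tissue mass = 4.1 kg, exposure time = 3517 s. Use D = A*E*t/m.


A = 100 MBq = 1.0000e+08 Bq
E = 0.69 MeV = 1.10538e-13 J
D = A*E*t/m = 1.0000e+08*1.10538e-13*3517/4.1
D = 0.009482 Gy


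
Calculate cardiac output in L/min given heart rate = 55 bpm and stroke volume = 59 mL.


CO = HR * SV
CO = 55 * 59 / 1000
CO = 3.245 L/min


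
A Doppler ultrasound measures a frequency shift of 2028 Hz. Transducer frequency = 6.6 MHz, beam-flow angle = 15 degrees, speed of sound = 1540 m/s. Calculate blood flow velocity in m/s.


v = fd * c / (2 * f0 * cos(theta))
v = 2028 * 1540 / (2 * 6.6000e+06 * cos(15))
v = 0.2449 m/s


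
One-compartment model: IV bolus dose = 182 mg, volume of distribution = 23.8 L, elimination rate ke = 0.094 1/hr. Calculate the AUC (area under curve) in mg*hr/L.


C0 = Dose/Vd = 182/23.8 = 7.64706 mg/L
AUC = C0/ke = 7.64706/0.094
AUC = 81.35 mg*hr/L


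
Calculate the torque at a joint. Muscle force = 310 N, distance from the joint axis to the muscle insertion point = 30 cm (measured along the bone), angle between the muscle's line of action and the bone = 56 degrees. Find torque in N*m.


Torque = F * d * sin(theta)   (moment arm = d*sin(theta))
d = 30 cm = 0.3 m
Torque = 310 * 0.3 * sin(56)
Torque = 77.1 N*m


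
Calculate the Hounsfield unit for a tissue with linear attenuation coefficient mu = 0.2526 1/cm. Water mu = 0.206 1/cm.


HU = ((mu_tissue - mu_water) / mu_water) * 1000
HU = ((0.2526 - 0.206) / 0.206) * 1000
HU = 226.2


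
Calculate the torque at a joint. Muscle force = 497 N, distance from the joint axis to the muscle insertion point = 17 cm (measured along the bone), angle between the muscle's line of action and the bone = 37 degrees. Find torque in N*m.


Torque = F * d * sin(theta)   (moment arm = d*sin(theta))
d = 17 cm = 0.17 m
Torque = 497 * 0.17 * sin(37)
Torque = 50.85 N*m


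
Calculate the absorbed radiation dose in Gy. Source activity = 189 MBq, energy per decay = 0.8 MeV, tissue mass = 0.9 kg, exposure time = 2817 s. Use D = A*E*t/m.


A = 189 MBq = 1.8900e+08 Bq
E = 0.8 MeV = 1.2816e-13 J
D = A*E*t/m = 1.8900e+08*1.2816e-13*2817/0.9
D = 0.07582 Gy


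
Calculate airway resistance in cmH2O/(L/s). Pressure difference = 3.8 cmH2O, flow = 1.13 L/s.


R = dP / flow
R = 3.8 / 1.13
R = 3.363 cmH2O/(L/s)


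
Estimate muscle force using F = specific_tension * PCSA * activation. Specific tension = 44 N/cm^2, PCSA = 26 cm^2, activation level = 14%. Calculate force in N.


F = sigma * PCSA * activation
F = 44 * 26 * 0.14
F = 160.2 N


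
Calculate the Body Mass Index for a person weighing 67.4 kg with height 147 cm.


BMI = weight / height^2
height = 147 cm = 1.47 m
BMI = 67.4 / 1.47^2
BMI = 31.19 kg/m^2


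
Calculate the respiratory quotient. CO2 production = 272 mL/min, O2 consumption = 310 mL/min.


RQ = VCO2 / VO2
RQ = 272 / 310
RQ = 0.8774


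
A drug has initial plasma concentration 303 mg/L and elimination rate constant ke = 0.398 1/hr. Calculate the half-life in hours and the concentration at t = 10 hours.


t_half = ln(2) / ke = 0.693147 / 0.398 = 1.742 hr
C(t) = C0 * exp(-ke*t) = 303 * exp(-0.398*10)
C(10) = 5.662 mg/L


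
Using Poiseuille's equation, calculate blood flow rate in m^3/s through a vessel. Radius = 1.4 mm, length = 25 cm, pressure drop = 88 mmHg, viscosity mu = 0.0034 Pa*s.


Q = pi*r^4*dP / (8*mu*L)
r = 0.0014 m, L = 0.25 m
dP = 88 mmHg = 11732.336 Pa
Q = 2.0823e-05 m^3/s


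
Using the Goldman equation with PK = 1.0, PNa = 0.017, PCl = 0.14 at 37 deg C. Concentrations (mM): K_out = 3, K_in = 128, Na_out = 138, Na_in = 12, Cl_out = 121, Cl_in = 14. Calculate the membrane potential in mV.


Vm = (RT/F)*ln((PK*Ko + PNa*Nao + PCl*Cli)/(PK*Ki + PNa*Nai + PCl*Clo))
Numer = 7.306, Denom = 145.144
Vm = -79.88 mV


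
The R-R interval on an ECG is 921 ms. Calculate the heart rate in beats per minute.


HR = 60 / RR_interval(s)
RR = 921 ms = 0.921 s
HR = 60 / 0.921 = 65.15 bpm


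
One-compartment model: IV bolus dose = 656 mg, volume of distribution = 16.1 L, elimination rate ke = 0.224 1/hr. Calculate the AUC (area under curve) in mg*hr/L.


C0 = Dose/Vd = 656/16.1 = 40.7453 mg/L
AUC = C0/ke = 40.7453/0.224
AUC = 181.9 mg*hr/L


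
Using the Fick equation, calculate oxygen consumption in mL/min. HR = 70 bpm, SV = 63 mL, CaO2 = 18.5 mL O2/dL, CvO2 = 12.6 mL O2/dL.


CO = HR*SV = 70*63/1000 = 4.41 L/min
a-v O2 diff = 18.5 - 12.6 = 5.9 mL/dL
VO2 = CO * (CaO2-CvO2) * 10 dL/L
VO2 = 4.41 * 5.9 * 10
VO2 = 260.2 mL/min


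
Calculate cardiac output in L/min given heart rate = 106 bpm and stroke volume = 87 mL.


CO = HR * SV
CO = 106 * 87 / 1000
CO = 9.222 L/min


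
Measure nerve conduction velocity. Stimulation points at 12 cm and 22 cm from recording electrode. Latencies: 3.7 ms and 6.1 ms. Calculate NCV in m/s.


Distance = (22 - 12) / 100 = 0.1 m
dt = (6.1 - 3.7) / 1000 = 0.0024 s
NCV = dist / dt = 41.67 m/s


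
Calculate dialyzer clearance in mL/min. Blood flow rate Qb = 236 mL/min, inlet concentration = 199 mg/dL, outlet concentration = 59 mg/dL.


K = Qb * (Cb_in - Cb_out) / Cb_in
K = 236 * (199 - 59) / 199
K = 166 mL/min


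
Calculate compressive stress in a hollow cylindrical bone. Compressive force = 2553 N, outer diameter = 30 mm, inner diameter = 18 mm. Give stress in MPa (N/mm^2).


A = pi*(r_o^2 - r_i^2)
r_o = 15 mm, r_i = 9 mm
A = 452.389 mm^2
sigma = F/A = 2553 / 452.389
sigma = 5.643 MPa


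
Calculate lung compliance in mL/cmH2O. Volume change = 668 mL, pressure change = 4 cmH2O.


C = dV / dP
C = 668 / 4
C = 167 mL/cmH2O


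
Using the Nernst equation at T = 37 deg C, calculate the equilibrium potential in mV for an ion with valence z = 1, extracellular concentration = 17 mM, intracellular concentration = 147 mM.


E = (RT/(zF)) * ln(C_out/C_in)
T = 37 + 273.15 = 310.15 K
E = (8.314 * 310.15 / (1 * 96485)) * ln(17/147)
E = -57.65 mV


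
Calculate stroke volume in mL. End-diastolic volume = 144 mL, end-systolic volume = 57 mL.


SV = EDV - ESV
SV = 144 - 57
SV = 87 mL


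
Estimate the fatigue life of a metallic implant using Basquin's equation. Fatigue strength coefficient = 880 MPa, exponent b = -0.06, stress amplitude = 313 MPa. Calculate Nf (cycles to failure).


sigma_a = sigma_f' * (2Nf)^b
2Nf = (sigma_a/sigma_f')^(1/b)
2Nf = (313/880)^(1/-0.06)
2Nf = 30360266
Nf = 1.5180e+07


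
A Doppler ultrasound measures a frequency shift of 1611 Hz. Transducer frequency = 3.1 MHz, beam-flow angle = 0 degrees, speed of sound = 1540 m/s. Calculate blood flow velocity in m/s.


v = fd * c / (2 * f0 * cos(theta))
v = 1611 * 1540 / (2 * 3.1000e+06 * cos(0))
v = 0.4002 m/s


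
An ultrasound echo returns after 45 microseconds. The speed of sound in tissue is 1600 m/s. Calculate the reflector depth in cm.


depth = c * t / 2
t = 45 us = 4.5000e-05 s
depth = 1600 * 4.5000e-05 / 2
depth = 0.036 m = 3.6 cm


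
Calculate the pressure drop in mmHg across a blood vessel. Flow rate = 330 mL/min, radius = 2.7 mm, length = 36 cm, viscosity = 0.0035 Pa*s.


dP = 8*mu*L*Q / (pi*r^4)
Q = 330 mL/min = 5.5e-06 m^3/s
dP = 332.061 Pa = 332.061 / 133.322 mmHg = 2.491 mmHg


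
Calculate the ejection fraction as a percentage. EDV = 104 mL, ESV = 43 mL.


SV = EDV - ESV = 104 - 43 = 61 mL
EF = SV/EDV * 100 = 61/104 * 100
EF = 58.65%


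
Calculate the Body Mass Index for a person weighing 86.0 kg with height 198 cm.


BMI = weight / height^2
height = 198 cm = 1.98 m
BMI = 86.0 / 1.98^2
BMI = 21.94 kg/m^2


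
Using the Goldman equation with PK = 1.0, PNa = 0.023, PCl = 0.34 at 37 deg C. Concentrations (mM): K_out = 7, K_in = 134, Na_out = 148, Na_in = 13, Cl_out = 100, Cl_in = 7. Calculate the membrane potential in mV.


Vm = (RT/F)*ln((PK*Ko + PNa*Nao + PCl*Cli)/(PK*Ki + PNa*Nai + PCl*Clo))
Numer = 12.784, Denom = 168.299
Vm = -68.89 mV


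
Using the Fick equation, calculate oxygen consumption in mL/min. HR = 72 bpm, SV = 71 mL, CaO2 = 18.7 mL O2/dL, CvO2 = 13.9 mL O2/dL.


CO = HR*SV = 72*71/1000 = 5.112 L/min
a-v O2 diff = 18.7 - 13.9 = 4.8 mL/dL
VO2 = CO * (CaO2-CvO2) * 10 dL/L
VO2 = 5.112 * 4.8 * 10
VO2 = 245.4 mL/min


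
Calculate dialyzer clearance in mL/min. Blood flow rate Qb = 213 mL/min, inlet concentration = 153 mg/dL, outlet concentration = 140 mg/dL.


K = Qb * (Cb_in - Cb_out) / Cb_in
K = 213 * (153 - 140) / 153
K = 18.1 mL/min


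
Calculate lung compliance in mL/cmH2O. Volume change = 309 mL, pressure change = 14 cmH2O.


C = dV / dP
C = 309 / 14
C = 22.07 mL/cmH2O


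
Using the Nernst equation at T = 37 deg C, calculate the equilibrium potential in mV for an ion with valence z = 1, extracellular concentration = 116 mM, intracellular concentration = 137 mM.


E = (RT/(zF)) * ln(C_out/C_in)
T = 37 + 273.15 = 310.15 K
E = (8.314 * 310.15 / (1 * 96485)) * ln(116/137)
E = -4.447 mV


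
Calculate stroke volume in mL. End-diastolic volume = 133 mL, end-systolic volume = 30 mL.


SV = EDV - ESV
SV = 133 - 30
SV = 103 mL


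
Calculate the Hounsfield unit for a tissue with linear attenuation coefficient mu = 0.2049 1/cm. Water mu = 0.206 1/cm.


HU = ((mu_tissue - mu_water) / mu_water) * 1000
HU = ((0.2049 - 0.206) / 0.206) * 1000
HU = -5.34


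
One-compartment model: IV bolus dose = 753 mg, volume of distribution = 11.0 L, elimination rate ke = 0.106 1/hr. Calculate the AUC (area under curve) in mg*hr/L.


C0 = Dose/Vd = 753/11.0 = 68.4545 mg/L
AUC = C0/ke = 68.4545/0.106
AUC = 645.8 mg*hr/L


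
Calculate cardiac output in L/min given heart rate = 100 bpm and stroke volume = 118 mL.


CO = HR * SV
CO = 100 * 118 / 1000
CO = 11.8 L/min


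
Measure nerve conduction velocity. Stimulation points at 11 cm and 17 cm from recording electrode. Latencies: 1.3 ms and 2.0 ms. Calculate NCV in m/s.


Distance = (17 - 11) / 100 = 0.06 m
dt = (2.0 - 1.3) / 1000 = 7.0000e-04 s
NCV = dist / dt = 85.71 m/s


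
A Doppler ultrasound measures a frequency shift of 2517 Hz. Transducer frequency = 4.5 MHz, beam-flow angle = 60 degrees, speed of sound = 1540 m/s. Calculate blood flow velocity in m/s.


v = fd * c / (2 * f0 * cos(theta))
v = 2517 * 1540 / (2 * 4.5000e+06 * cos(60))
v = 0.8614 m/s


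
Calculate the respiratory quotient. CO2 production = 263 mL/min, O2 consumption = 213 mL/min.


RQ = VCO2 / VO2
RQ = 263 / 213
RQ = 1.235


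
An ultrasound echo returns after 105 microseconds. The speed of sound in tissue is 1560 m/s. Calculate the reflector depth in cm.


depth = c * t / 2
t = 105 us = 1.0500e-04 s
depth = 1560 * 1.0500e-04 / 2
depth = 0.0819 m = 8.19 cm


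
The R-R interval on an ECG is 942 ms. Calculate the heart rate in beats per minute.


HR = 60 / RR_interval(s)
RR = 942 ms = 0.942 s
HR = 60 / 0.942 = 63.69 bpm


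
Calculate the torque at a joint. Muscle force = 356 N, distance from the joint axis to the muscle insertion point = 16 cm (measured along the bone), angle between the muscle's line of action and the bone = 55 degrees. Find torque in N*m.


Torque = F * d * sin(theta)   (moment arm = d*sin(theta))
d = 16 cm = 0.16 m
Torque = 356 * 0.16 * sin(55)
Torque = 46.66 N*m


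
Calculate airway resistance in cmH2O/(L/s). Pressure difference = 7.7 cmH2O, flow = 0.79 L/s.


R = dP / flow
R = 7.7 / 0.79
R = 9.747 cmH2O/(L/s)


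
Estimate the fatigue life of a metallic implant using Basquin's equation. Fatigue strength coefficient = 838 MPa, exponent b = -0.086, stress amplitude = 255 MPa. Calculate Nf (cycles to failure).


sigma_a = sigma_f' * (2Nf)^b
2Nf = (sigma_a/sigma_f')^(1/b)
2Nf = (255/838)^(1/-0.086)
2Nf = 1019023.4
Nf = 5.095e+05


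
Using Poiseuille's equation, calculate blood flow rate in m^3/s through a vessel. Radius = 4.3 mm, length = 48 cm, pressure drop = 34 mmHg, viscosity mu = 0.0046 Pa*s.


Q = pi*r^4*dP / (8*mu*L)
r = 0.0043 m, L = 0.48 m
dP = 34 mmHg = 4532.948 Pa
Q = 2.7562e-04 m^3/s


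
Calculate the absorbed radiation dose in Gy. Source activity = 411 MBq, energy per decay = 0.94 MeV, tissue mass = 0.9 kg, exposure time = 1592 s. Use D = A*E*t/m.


A = 411 MBq = 4.1100e+08 Bq
E = 0.94 MeV = 1.50588e-13 J
D = A*E*t/m = 4.1100e+08*1.50588e-13*1592/0.9
D = 0.1095 Gy


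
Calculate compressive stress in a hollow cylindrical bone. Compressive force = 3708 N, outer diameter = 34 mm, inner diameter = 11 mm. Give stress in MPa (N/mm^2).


A = pi*(r_o^2 - r_i^2)
r_o = 17 mm, r_i = 5.5 mm
A = 812.887 mm^2
sigma = F/A = 3708 / 812.887
sigma = 4.562 MPa


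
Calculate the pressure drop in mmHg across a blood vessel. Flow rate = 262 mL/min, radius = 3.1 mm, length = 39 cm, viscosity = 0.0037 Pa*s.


dP = 8*mu*L*Q / (pi*r^4)
Q = 262 mL/min = 4.36667e-06 m^3/s
dP = 173.744 Pa = 173.744 / 133.322 mmHg = 1.303 mmHg


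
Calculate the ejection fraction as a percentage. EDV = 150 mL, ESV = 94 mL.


SV = EDV - ESV = 150 - 94 = 56 mL
EF = SV/EDV * 100 = 56/150 * 100
EF = 37.33%


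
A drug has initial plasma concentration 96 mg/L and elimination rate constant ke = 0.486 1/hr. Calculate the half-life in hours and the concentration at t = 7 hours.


t_half = ln(2) / ke = 0.693147 / 0.486 = 1.426 hr
C(t) = C0 * exp(-ke*t) = 96 * exp(-0.486*7)
C(7) = 3.197 mg/L


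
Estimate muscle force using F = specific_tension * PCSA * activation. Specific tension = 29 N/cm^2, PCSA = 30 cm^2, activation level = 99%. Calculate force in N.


F = sigma * PCSA * activation
F = 29 * 30 * 0.99
F = 861.3 N


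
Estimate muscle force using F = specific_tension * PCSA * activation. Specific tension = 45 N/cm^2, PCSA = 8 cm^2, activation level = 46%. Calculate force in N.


F = sigma * PCSA * activation
F = 45 * 8 * 0.46
F = 165.6 N


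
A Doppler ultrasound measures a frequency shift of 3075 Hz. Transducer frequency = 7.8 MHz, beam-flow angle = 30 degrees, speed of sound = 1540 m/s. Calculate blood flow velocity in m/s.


v = fd * c / (2 * f0 * cos(theta))
v = 3075 * 1540 / (2 * 7.8000e+06 * cos(30))
v = 0.3505 m/s


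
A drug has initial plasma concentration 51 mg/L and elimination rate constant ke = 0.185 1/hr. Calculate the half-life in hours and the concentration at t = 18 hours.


t_half = ln(2) / ke = 0.693147 / 0.185 = 3.747 hr
C(t) = C0 * exp(-ke*t) = 51 * exp(-0.185*18)
C(18) = 1.825 mg/L


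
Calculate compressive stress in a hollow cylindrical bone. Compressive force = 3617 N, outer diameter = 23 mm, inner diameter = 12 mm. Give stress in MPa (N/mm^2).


A = pi*(r_o^2 - r_i^2)
r_o = 11.5 mm, r_i = 6 mm
A = 302.378 mm^2
sigma = F/A = 3617 / 302.378
sigma = 11.96 MPa


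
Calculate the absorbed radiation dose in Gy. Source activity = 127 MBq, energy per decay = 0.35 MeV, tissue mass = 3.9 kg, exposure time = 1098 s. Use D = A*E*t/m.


A = 127 MBq = 1.2700e+08 Bq
E = 0.35 MeV = 5.607e-14 J
D = A*E*t/m = 1.2700e+08*5.607e-14*1098/3.9
D = 0.002005 Gy


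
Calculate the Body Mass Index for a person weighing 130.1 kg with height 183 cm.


BMI = weight / height^2
height = 183 cm = 1.83 m
BMI = 130.1 / 1.83^2
BMI = 38.85 kg/m^2


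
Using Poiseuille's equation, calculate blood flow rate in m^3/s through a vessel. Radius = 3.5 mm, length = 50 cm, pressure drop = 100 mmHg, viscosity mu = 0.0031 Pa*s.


Q = pi*r^4*dP / (8*mu*L)
r = 0.0035 m, L = 0.5 m
dP = 100 mmHg = 13332.2 Pa
Q = 5.0688e-04 m^3/s


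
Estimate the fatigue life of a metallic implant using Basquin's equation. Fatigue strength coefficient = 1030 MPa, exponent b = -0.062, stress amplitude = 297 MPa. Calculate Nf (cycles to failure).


sigma_a = sigma_f' * (2Nf)^b
2Nf = (sigma_a/sigma_f')^(1/b)
2Nf = (297/1030)^(1/-0.062)
2Nf = 5.1402027e+08
Nf = 2.5701e+08


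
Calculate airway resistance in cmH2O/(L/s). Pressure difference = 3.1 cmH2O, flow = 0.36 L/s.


R = dP / flow
R = 3.1 / 0.36
R = 8.611 cmH2O/(L/s)


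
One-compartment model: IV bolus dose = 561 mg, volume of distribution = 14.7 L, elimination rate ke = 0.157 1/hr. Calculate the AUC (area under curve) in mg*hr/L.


C0 = Dose/Vd = 561/14.7 = 38.1633 mg/L
AUC = C0/ke = 38.1633/0.157
AUC = 243.1 mg*hr/L


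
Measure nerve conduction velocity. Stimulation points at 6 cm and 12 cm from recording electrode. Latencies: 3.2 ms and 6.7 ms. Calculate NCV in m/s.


Distance = (12 - 6) / 100 = 0.06 m
dt = (6.7 - 3.2) / 1000 = 0.0035 s
NCV = dist / dt = 17.14 m/s


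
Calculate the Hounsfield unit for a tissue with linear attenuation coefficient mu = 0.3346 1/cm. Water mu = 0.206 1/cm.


HU = ((mu_tissue - mu_water) / mu_water) * 1000
HU = ((0.3346 - 0.206) / 0.206) * 1000
HU = 624.3


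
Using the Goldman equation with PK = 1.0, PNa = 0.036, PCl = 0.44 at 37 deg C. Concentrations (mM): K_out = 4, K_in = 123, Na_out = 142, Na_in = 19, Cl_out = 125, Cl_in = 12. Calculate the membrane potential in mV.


Vm = (RT/F)*ln((PK*Ko + PNa*Nao + PCl*Cli)/(PK*Ki + PNa*Nai + PCl*Clo))
Numer = 14.392, Denom = 178.684
Vm = -67.32 mV


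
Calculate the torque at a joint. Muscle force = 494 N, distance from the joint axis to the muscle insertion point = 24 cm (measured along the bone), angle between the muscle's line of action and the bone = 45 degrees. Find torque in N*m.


Torque = F * d * sin(theta)   (moment arm = d*sin(theta))
d = 24 cm = 0.24 m
Torque = 494 * 0.24 * sin(45)
Torque = 83.83 N*m


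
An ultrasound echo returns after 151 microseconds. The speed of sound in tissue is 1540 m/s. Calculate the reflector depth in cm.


depth = c * t / 2
t = 151 us = 1.5100e-04 s
depth = 1540 * 1.5100e-04 / 2
depth = 0.11627 m = 11.627 cm


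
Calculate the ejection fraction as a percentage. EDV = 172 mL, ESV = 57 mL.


SV = EDV - ESV = 172 - 57 = 115 mL
EF = SV/EDV * 100 = 115/172 * 100
EF = 66.86%


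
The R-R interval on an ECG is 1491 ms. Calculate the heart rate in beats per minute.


HR = 60 / RR_interval(s)
RR = 1491 ms = 1.491 s
HR = 60 / 1.491 = 40.24 bpm


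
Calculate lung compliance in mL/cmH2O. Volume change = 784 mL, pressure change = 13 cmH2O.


C = dV / dP
C = 784 / 13
C = 60.31 mL/cmH2O


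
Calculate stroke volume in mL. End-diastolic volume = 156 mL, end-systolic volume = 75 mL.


SV = EDV - ESV
SV = 156 - 75
SV = 81 mL


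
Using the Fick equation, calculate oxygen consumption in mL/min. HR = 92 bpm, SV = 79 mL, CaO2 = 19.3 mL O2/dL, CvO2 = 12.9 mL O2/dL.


CO = HR*SV = 92*79/1000 = 7.268 L/min
a-v O2 diff = 19.3 - 12.9 = 6.4 mL/dL
VO2 = CO * (CaO2-CvO2) * 10 dL/L
VO2 = 7.268 * 6.4 * 10
VO2 = 465.2 mL/min


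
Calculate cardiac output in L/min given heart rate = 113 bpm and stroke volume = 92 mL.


CO = HR * SV
CO = 113 * 92 / 1000
CO = 10.4 L/min


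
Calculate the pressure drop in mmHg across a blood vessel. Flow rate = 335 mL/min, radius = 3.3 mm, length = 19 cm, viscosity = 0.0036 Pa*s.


dP = 8*mu*L*Q / (pi*r^4)
Q = 335 mL/min = 5.58333e-06 m^3/s
dP = 82.0038 Pa = 82.0038 / 133.322 mmHg = 0.6151 mmHg


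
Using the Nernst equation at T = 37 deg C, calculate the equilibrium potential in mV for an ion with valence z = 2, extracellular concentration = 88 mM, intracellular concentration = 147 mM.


E = (RT/(zF)) * ln(C_out/C_in)
T = 37 + 273.15 = 310.15 K
E = (8.314 * 310.15 / (2 * 96485)) * ln(88/147)
E = -6.856 mV


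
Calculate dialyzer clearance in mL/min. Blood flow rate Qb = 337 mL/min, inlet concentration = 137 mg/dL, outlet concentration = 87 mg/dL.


K = Qb * (Cb_in - Cb_out) / Cb_in
K = 337 * (137 - 87) / 137
K = 123 mL/min


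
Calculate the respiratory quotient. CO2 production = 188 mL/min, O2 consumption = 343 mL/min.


RQ = VCO2 / VO2
RQ = 188 / 343
RQ = 0.5481


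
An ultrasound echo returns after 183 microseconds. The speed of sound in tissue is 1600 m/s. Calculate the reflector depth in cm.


depth = c * t / 2
t = 183 us = 1.8300e-04 s
depth = 1600 * 1.8300e-04 / 2
depth = 0.1464 m = 14.64 cm


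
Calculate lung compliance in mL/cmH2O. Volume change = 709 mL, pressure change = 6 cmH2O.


C = dV / dP
C = 709 / 6
C = 118.2 mL/cmH2O


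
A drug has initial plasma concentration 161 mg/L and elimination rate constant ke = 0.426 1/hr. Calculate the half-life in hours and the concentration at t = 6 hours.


t_half = ln(2) / ke = 0.693147 / 0.426 = 1.627 hr
C(t) = C0 * exp(-ke*t) = 161 * exp(-0.426*6)
C(6) = 12.5 mg/L


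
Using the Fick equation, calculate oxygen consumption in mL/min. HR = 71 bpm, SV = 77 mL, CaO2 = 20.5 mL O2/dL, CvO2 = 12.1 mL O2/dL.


CO = HR*SV = 71*77/1000 = 5.467 L/min
a-v O2 diff = 20.5 - 12.1 = 8.4 mL/dL
VO2 = CO * (CaO2-CvO2) * 10 dL/L
VO2 = 5.467 * 8.4 * 10
VO2 = 459.2 mL/min


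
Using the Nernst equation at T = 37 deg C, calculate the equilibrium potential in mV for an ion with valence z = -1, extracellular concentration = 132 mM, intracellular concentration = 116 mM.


E = (RT/(zF)) * ln(C_out/C_in)
T = 37 + 273.15 = 310.15 K
E = (8.314 * 310.15 / (-1 * 96485)) * ln(132/116)
E = -3.453 mV


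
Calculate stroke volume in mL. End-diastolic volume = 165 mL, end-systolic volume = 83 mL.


SV = EDV - ESV
SV = 165 - 83
SV = 82 mL


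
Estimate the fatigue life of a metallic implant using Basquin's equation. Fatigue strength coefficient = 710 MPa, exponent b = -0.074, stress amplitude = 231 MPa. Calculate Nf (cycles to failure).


sigma_a = sigma_f' * (2Nf)^b
2Nf = (sigma_a/sigma_f')^(1/b)
2Nf = (231/710)^(1/-0.074)
2Nf = 3888801.7
Nf = 1.9444e+06


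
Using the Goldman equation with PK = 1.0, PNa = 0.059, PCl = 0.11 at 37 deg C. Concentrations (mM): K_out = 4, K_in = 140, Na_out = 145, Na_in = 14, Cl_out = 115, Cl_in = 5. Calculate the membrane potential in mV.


Vm = (RT/F)*ln((PK*Ko + PNa*Nao + PCl*Cli)/(PK*Ki + PNa*Nai + PCl*Clo))
Numer = 13.105, Denom = 153.476
Vm = -65.76 mV


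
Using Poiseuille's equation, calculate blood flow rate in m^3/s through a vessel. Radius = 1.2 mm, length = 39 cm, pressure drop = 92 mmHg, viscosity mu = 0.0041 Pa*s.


Q = pi*r^4*dP / (8*mu*L)
r = 0.0012 m, L = 0.39 m
dP = 92 mmHg = 12265.624 Pa
Q = 6.2463e-06 m^3/s


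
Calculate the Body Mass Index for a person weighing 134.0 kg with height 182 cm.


BMI = weight / height^2
height = 182 cm = 1.82 m
BMI = 134.0 / 1.82^2
BMI = 40.45 kg/m^2


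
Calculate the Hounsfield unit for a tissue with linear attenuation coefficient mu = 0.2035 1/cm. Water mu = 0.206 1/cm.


HU = ((mu_tissue - mu_water) / mu_water) * 1000
HU = ((0.2035 - 0.206) / 0.206) * 1000
HU = -12.14


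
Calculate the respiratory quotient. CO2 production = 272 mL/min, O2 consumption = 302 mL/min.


RQ = VCO2 / VO2
RQ = 272 / 302
RQ = 0.9007


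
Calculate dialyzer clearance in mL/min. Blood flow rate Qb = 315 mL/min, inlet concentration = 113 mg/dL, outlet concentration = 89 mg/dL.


K = Qb * (Cb_in - Cb_out) / Cb_in
K = 315 * (113 - 89) / 113
K = 66.9 mL/min


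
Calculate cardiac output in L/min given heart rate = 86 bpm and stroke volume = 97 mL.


CO = HR * SV
CO = 86 * 97 / 1000
CO = 8.342 L/min


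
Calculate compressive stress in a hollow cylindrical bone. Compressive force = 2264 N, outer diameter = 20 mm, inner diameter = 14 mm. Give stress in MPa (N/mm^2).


A = pi*(r_o^2 - r_i^2)
r_o = 10 mm, r_i = 7 mm
A = 160.221 mm^2
sigma = F/A = 2264 / 160.221
sigma = 14.13 MPa


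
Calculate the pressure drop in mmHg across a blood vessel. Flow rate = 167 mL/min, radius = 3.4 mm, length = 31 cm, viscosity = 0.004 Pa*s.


dP = 8*mu*L*Q / (pi*r^4)
Q = 167 mL/min = 2.78333e-06 m^3/s
dP = 65.7674 Pa = 65.7674 / 133.322 mmHg = 0.4933 mmHg


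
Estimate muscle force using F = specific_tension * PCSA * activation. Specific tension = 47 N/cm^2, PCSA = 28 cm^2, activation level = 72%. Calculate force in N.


F = sigma * PCSA * activation
F = 47 * 28 * 0.72
F = 947.5 N


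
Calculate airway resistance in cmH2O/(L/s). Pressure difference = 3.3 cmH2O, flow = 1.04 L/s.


R = dP / flow
R = 3.3 / 1.04
R = 3.173 cmH2O/(L/s)


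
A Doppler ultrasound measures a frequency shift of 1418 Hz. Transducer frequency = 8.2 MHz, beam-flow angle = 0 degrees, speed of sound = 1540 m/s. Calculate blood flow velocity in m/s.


v = fd * c / (2 * f0 * cos(theta))
v = 1418 * 1540 / (2 * 8.2000e+06 * cos(0))
v = 0.1332 m/s


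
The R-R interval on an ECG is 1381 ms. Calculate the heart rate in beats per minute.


HR = 60 / RR_interval(s)
RR = 1381 ms = 1.381 s
HR = 60 / 1.381 = 43.45 bpm


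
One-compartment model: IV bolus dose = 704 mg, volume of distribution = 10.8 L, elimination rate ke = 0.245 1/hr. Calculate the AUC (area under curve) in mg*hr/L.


C0 = Dose/Vd = 704/10.8 = 65.1852 mg/L
AUC = C0/ke = 65.1852/0.245
AUC = 266.1 mg*hr/L


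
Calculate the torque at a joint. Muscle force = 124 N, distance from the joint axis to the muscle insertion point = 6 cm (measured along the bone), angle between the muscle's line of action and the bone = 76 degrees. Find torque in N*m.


Torque = F * d * sin(theta)   (moment arm = d*sin(theta))
d = 6 cm = 0.06 m
Torque = 124 * 0.06 * sin(76)
Torque = 7.219 N*m


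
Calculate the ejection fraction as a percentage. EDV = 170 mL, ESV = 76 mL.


SV = EDV - ESV = 170 - 76 = 94 mL
EF = SV/EDV * 100 = 94/170 * 100
EF = 55.29%


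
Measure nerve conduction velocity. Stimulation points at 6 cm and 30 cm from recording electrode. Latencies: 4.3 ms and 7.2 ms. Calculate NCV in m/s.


Distance = (30 - 6) / 100 = 0.24 m
dt = (7.2 - 4.3) / 1000 = 0.0029 s
NCV = dist / dt = 82.76 m/s


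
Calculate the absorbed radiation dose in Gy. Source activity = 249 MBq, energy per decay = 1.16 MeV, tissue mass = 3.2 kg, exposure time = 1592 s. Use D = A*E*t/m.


A = 249 MBq = 2.4900e+08 Bq
E = 1.16 MeV = 1.85832e-13 J
D = A*E*t/m = 2.4900e+08*1.85832e-13*1592/3.2
D = 0.02302 Gy


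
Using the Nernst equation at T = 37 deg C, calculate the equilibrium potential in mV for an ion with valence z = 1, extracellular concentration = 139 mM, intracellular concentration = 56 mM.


E = (RT/(zF)) * ln(C_out/C_in)
T = 37 + 273.15 = 310.15 K
E = (8.314 * 310.15 / (1 * 96485)) * ln(139/56)
E = 24.3 mV


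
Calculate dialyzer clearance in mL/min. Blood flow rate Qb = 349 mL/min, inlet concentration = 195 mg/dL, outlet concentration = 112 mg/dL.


K = Qb * (Cb_in - Cb_out) / Cb_in
K = 349 * (195 - 112) / 195
K = 148.5 mL/min


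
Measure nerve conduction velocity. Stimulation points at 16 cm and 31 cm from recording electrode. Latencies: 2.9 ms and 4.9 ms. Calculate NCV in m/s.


Distance = (31 - 16) / 100 = 0.15 m
dt = (4.9 - 2.9) / 1000 = 0.002 s
NCV = dist / dt = 75 m/s


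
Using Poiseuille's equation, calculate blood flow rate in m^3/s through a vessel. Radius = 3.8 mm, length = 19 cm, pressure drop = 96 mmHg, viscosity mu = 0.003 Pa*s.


Q = pi*r^4*dP / (8*mu*L)
r = 0.0038 m, L = 0.19 m
dP = 96 mmHg = 12798.912 Pa
Q = 0.001839 m^3/s


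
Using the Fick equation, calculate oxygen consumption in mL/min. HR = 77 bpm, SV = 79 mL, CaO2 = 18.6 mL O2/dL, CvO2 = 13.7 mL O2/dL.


CO = HR*SV = 77*79/1000 = 6.083 L/min
a-v O2 diff = 18.6 - 13.7 = 4.9 mL/dL
VO2 = CO * (CaO2-CvO2) * 10 dL/L
VO2 = 6.083 * 4.9 * 10
VO2 = 298.1 mL/min


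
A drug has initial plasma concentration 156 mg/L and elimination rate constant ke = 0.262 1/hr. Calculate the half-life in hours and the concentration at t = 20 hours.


t_half = ln(2) / ke = 0.693147 / 0.262 = 2.646 hr
C(t) = C0 * exp(-ke*t) = 156 * exp(-0.262*20)
C(20) = 0.8268 mg/L


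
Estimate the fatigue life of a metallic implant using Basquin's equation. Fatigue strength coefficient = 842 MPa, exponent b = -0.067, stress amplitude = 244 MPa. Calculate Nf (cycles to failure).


sigma_a = sigma_f' * (2Nf)^b
2Nf = (sigma_a/sigma_f')^(1/b)
2Nf = (244/842)^(1/-0.067)
2Nf = 1.0682933e+08
Nf = 5.3415e+07


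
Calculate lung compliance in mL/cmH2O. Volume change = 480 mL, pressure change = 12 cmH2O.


C = dV / dP
C = 480 / 12
C = 40 mL/cmH2O


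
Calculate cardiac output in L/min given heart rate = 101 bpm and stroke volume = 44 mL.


CO = HR * SV
CO = 101 * 44 / 1000
CO = 4.444 L/min


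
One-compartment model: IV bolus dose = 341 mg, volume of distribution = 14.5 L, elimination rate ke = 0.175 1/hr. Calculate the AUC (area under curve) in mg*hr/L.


C0 = Dose/Vd = 341/14.5 = 23.5172 mg/L
AUC = C0/ke = 23.5172/0.175
AUC = 134.4 mg*hr/L


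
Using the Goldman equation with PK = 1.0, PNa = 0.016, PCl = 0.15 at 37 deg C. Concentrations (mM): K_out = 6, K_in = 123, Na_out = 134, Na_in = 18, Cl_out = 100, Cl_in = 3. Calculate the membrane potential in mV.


Vm = (RT/F)*ln((PK*Ko + PNa*Nao + PCl*Cli)/(PK*Ki + PNa*Nai + PCl*Clo))
Numer = 8.594, Denom = 138.288
Vm = -74.25 mV


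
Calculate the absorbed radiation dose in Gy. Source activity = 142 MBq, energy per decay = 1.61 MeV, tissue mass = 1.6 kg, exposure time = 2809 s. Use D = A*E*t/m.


A = 142 MBq = 1.4200e+08 Bq
E = 1.61 MeV = 2.57922e-13 J
D = A*E*t/m = 1.4200e+08*2.57922e-13*2809/1.6
D = 0.0643 Gy


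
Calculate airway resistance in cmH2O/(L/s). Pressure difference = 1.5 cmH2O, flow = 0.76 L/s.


R = dP / flow
R = 1.5 / 0.76
R = 1.974 cmH2O/(L/s)


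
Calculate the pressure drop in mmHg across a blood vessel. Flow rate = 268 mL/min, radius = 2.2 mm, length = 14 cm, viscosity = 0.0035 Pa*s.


dP = 8*mu*L*Q / (pi*r^4)
Q = 268 mL/min = 4.46667e-06 m^3/s
dP = 237.919 Pa = 237.919 / 133.322 mmHg = 1.785 mmHg


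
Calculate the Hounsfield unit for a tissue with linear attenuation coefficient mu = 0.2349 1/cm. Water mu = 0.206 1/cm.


HU = ((mu_tissue - mu_water) / mu_water) * 1000
HU = ((0.2349 - 0.206) / 0.206) * 1000
HU = 140.3


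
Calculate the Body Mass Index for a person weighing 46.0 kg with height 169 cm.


BMI = weight / height^2
height = 169 cm = 1.69 m
BMI = 46.0 / 1.69^2
BMI = 16.11 kg/m^2


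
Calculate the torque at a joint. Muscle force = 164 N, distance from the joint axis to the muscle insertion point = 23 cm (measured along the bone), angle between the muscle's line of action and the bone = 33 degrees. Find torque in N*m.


Torque = F * d * sin(theta)   (moment arm = d*sin(theta))
d = 23 cm = 0.23 m
Torque = 164 * 0.23 * sin(33)
Torque = 20.54 N*m


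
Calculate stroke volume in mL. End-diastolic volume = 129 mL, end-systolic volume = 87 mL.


SV = EDV - ESV
SV = 129 - 87
SV = 42 mL


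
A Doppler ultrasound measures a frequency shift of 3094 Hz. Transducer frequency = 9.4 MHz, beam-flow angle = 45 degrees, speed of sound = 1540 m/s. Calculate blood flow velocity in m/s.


v = fd * c / (2 * f0 * cos(theta))
v = 3094 * 1540 / (2 * 9.4000e+06 * cos(45))
v = 0.3584 m/s


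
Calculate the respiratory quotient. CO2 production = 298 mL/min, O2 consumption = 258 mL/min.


RQ = VCO2 / VO2
RQ = 298 / 258
RQ = 1.155


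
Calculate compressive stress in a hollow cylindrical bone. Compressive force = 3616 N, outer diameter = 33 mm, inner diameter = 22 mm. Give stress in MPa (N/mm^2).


A = pi*(r_o^2 - r_i^2)
r_o = 16.5 mm, r_i = 11 mm
A = 475.166 mm^2
sigma = F/A = 3616 / 475.166
sigma = 7.61 MPa


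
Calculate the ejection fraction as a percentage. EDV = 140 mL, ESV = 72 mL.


SV = EDV - ESV = 140 - 72 = 68 mL
EF = SV/EDV * 100 = 68/140 * 100
EF = 48.57%


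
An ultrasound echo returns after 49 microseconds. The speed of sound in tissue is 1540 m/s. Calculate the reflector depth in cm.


depth = c * t / 2
t = 49 us = 4.9000e-05 s
depth = 1540 * 4.9000e-05 / 2
depth = 0.03773 m = 3.773 cm


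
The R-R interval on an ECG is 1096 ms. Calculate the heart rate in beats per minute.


HR = 60 / RR_interval(s)
RR = 1096 ms = 1.096 s
HR = 60 / 1.096 = 54.74 bpm


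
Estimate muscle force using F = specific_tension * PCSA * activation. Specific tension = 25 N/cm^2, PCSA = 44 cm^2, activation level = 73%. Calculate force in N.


F = sigma * PCSA * activation
F = 25 * 44 * 0.73
F = 803 N


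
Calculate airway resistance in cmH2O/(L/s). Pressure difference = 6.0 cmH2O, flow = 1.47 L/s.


R = dP / flow
R = 6.0 / 1.47
R = 4.082 cmH2O/(L/s)


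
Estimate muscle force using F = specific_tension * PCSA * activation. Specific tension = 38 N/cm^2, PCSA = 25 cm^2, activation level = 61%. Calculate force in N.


F = sigma * PCSA * activation
F = 38 * 25 * 0.61
F = 579.5 N


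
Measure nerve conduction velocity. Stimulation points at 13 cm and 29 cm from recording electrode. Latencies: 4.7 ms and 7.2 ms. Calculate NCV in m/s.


Distance = (29 - 13) / 100 = 0.16 m
dt = (7.2 - 4.7) / 1000 = 0.0025 s
NCV = dist / dt = 64 m/s


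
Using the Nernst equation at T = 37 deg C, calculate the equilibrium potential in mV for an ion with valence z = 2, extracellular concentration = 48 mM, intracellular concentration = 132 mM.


E = (RT/(zF)) * ln(C_out/C_in)
T = 37 + 273.15 = 310.15 K
E = (8.314 * 310.15 / (2 * 96485)) * ln(48/132)
E = -13.52 mV


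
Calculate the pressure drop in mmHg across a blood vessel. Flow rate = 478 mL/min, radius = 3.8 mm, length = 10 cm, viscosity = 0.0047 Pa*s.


dP = 8*mu*L*Q / (pi*r^4)
Q = 478 mL/min = 7.96667e-06 m^3/s
dP = 45.7278 Pa = 45.7278 / 133.322 mmHg = 0.343 mmHg


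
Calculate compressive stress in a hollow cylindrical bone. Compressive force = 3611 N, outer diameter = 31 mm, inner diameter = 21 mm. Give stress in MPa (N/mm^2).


A = pi*(r_o^2 - r_i^2)
r_o = 15.5 mm, r_i = 10.5 mm
A = 408.407 mm^2
sigma = F/A = 3611 / 408.407
sigma = 8.842 MPa


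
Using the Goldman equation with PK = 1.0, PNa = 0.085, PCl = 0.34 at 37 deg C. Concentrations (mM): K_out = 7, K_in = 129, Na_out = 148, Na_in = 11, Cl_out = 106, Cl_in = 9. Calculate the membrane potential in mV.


Vm = (RT/F)*ln((PK*Ko + PNa*Nao + PCl*Cli)/(PK*Ki + PNa*Nai + PCl*Clo))
Numer = 22.64, Denom = 165.975
Vm = -53.24 mV


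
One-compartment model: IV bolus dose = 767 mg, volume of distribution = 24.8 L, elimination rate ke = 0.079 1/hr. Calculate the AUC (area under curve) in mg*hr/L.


C0 = Dose/Vd = 767/24.8 = 30.9274 mg/L
AUC = C0/ke = 30.9274/0.079
AUC = 391.5 mg*hr/L


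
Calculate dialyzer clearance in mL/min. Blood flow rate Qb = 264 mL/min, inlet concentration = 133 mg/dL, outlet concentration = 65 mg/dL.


K = Qb * (Cb_in - Cb_out) / Cb_in
K = 264 * (133 - 65) / 133
K = 135 mL/min


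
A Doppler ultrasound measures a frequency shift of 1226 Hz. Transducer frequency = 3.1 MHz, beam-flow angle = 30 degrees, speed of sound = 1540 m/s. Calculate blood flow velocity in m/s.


v = fd * c / (2 * f0 * cos(theta))
v = 1226 * 1540 / (2 * 3.1000e+06 * cos(30))
v = 0.3516 m/s


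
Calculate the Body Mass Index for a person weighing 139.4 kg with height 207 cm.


BMI = weight / height^2
height = 207 cm = 2.07 m
BMI = 139.4 / 2.07^2
BMI = 32.53 kg/m^2


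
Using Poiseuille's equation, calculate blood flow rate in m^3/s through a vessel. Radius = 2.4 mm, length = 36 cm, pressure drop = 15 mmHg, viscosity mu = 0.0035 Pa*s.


Q = pi*r^4*dP / (8*mu*L)
r = 0.0024 m, L = 0.36 m
dP = 15 mmHg = 1999.83 Pa
Q = 2.0679e-05 m^3/s
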